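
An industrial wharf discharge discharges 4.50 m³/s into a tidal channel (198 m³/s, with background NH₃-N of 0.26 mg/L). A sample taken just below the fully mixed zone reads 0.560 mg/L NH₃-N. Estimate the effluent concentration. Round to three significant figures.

13.8 mg/L

Mass balance: 198.0·0.2600 + 4.500·Cₑ = 202.5·0.5600
→ Cₑ = (202.5·0.5600 − 198.0·0.2600) / 4.500 = 13.76 mg/L.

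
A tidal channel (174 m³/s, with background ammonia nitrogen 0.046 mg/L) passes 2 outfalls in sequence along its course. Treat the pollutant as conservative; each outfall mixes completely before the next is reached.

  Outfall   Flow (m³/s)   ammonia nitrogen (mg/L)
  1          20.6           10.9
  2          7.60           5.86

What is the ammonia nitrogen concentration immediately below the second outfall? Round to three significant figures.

Below outfall 1: Q → 194.6 m³/s, C = (174.0·0.04600 + 20.60·10.90)/194.6 = 1.195 mg/L.
Below outfall 2: Q → 202.2 m³/s, C = (194.6·1.195 + 7.600·5.860)/202.2 = 1.370 mg/L.

1.37 mg/L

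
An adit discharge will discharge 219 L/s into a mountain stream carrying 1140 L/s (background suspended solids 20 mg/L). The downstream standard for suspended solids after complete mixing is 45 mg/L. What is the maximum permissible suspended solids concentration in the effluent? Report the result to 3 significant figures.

175 mg/L

At the limit, (Qr·Cr + Qe·Cₑ)/(Qr + Qe) = 45:
Cₑ = (1359·45 − 1140·20.00) / 219.0 = 175.1 mg/L.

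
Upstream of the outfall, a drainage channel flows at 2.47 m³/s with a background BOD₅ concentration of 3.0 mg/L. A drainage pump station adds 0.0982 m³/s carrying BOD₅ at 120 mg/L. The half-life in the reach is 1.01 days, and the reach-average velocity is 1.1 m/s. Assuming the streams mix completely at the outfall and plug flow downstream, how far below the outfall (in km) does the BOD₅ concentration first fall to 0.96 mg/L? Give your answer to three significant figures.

Mass balance: C = (2.470·3.000 + 0.09820·120.0) / 2.568 = 19.19/2.568 = 7.474 mg/L.
Half-life 1.01 d → k = ln 2 / 1.01 = 0.6863 d⁻¹.
Set 7.474·exp(−k·t) = 0.96 → t = ln(7.474/0.96)/k = 258400 s = 71.77 h.
Distance = v·t = 1.1·258400 = 284200 m = 284.2 km.

284 km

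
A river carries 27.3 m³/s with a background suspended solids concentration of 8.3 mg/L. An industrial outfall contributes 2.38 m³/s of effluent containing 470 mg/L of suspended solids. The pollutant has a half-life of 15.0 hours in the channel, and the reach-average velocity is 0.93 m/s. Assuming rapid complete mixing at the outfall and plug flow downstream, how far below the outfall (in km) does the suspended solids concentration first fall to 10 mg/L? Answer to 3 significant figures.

109 km

Mass balance: C = (27.30·8.300 + 2.380·470.0) / 29.68 = 1345/29.68 = 45.32 mg/L.
Half-life 15.0 h → k = ln 2 / 15.0 = 0.04621 h⁻¹ = 1.109 d⁻¹.
Set 45.32·exp(−k·t) = 10 → t = ln(45.32/10)/k = 117700 s = 32.70 h.
Distance = v·t = 0.93·117700 = 109500 m = 109.5 km.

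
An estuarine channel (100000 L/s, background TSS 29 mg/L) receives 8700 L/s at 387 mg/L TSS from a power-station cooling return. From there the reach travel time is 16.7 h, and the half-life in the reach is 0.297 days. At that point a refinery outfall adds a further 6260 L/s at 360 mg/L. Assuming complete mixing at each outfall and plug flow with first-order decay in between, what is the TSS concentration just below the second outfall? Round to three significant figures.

30.3 mg/L

Conservation of mass: C = (100000·29.00 + 8700·387.0) / 108700 = 6267000/108700 = 57.65 mg/L; combined flow 108700 L/s.
Half-life 0.297 d → k = ln 2 / 0.297 = 2.334 d⁻¹.
Decay over the reach: 57.65·exp(−kt) = 57.65·0.1971 = 11.36 mg/L.
At the second outfall, C = (108700·11.36 + 6260·360.0) / (108700 + 6260) = 30.35 mg/L.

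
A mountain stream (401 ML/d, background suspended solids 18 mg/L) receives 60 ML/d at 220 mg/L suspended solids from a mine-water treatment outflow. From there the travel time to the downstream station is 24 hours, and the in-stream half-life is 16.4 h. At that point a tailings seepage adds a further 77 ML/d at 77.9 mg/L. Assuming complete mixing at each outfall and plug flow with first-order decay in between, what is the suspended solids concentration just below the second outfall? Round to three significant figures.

Mixed concentration C = ΣQC/ΣQ = (401.0·18.00 + 60.00·220.0) / 461.0 = 20420/461.0 = 44.29 mg/L; combined flow 461.0 ML/d.
Half-life 16.4 h → k = ln 2 / 16.4 = 0.04227 h⁻¹ = 1.014 d⁻¹.
First-order decay: C = 44.29·exp(−k·t) = 44.29·0.3626 = 16.06 mg/L.
At the second outfall, C = (461.0·16.06 + 77.00·77.90) / (461.0 + 77.00) = 24.91 mg/L.

24.9 mg/L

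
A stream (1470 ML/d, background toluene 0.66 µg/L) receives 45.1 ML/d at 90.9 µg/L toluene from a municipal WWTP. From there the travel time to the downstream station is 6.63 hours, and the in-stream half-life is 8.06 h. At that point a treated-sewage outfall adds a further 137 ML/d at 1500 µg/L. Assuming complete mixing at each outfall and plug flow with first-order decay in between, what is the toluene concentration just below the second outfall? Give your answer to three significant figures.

126 µg/L

Conservation of mass: C = (1470·0.6600 + 45.10·90.90) / 1515 = 5070/1515 = 3.346 µg/L; combined flow 1515 ML/d.
Half-life 8.06 h → k = ln 2 / 8.06 = 0.08600 h⁻¹ = 2.064 d⁻¹.
Decay over the reach: 3.346·exp(−kt) = 3.346·0.5654 = 1.892 µg/L.
At the second outfall, C = (1515·1.892 + 137.0·1500) / (1515 + 137.0) = 126.1 µg/L.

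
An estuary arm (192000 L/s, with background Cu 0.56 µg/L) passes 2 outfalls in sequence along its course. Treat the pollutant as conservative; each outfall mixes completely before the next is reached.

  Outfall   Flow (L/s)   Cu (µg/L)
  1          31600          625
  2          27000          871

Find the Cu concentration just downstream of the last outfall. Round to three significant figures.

Below outfall 1: Q → 223600 L/s, C = (192000·0.5600 + 31600·625.0)/223600 = 88.81 µg/L.
Below outfall 2: Q → 250600 L/s, C = (223600·88.81 + 27000·871.0)/250600 = 173.1 µg/L.

173 µg/L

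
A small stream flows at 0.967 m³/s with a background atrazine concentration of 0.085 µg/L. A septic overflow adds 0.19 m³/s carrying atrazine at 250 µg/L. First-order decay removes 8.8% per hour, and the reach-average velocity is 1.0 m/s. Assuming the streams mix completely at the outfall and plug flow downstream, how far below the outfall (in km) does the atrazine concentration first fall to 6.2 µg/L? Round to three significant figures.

73.9 km

Mixed concentration C = ΣQC/ΣQ = (0.9670·0.08500 + 0.1900·250.0) / 1.157 = 47.58/1.157 = 41.13 µg/L.
8.8%/h lost → k = −ln(1 − 0.088) = 0.09212 h⁻¹.
Set 41.13·exp(−k·t) = 6.2 → t = ln(41.13/6.2)/k = 73950 s = 20.54 h.
Distance = v·t = 1.0·73950 = 73950 m = 73.95 km.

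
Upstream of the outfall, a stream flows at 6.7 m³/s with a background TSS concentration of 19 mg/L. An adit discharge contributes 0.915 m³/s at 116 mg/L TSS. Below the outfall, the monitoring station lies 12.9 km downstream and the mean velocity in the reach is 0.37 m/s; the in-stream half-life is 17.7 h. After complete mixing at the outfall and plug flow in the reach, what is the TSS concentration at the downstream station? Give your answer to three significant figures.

21.0 mg/L

Mixed concentration C = ΣQC/ΣQ = (6.700·19.00 + 0.9150·116.0) / 7.615 = 233.4/7.615 = 30.66 mg/L.
Travel time t = 12.9·1000 / 0.37 = 34860 s = 9.685 h.
Half-life 17.7 h → k = ln 2 / 17.7 = 0.03916 h⁻¹ = 0.9399 d⁻¹.
Applying C = C₀e^(−kt): 30.66 × 0.6844 = 20.98 mg/L.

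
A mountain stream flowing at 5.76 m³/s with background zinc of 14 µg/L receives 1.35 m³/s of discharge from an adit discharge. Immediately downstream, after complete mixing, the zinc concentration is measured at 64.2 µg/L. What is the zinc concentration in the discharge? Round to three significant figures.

278 µg/L

Mass balance: 5.760·14.00 + 1.350·Cₑ = 7.110·64.20
→ Cₑ = (7.110·64.20 − 5.760·14.00) / 1.350 = 278.4 µg/L.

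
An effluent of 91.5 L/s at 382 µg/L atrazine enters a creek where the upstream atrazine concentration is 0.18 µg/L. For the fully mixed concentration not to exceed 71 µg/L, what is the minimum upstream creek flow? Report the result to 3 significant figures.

Set C_mix = 71: (Q·0.1800 + 91.50·382.0) / (Q + 91.50) = 71
→ Q = 91.50·(382.0 − 71)/(71 − 0.1800) = 401.8 L/s.

402 L/s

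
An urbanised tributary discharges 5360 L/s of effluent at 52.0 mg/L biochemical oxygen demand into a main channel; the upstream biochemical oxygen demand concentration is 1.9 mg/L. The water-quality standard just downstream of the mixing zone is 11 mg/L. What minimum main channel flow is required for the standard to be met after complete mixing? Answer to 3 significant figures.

Set C_mix = 11: (Q·1.900 + 5360·52.00) / (Q + 5360) = 11
→ Q = 5360·(52.00 − 11)/(11 − 1.900) = 24150 L/s.

24100 L/s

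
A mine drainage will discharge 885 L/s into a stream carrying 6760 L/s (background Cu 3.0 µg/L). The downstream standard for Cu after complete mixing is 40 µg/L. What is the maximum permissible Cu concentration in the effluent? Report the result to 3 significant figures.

323 µg/L

At the limit, (Qr·Cr + Qe·Cₑ)/(Qr + Qe) = 40:
Cₑ = (7645·40 − 6760·3.000) / 885.0 = 322.6 µg/L.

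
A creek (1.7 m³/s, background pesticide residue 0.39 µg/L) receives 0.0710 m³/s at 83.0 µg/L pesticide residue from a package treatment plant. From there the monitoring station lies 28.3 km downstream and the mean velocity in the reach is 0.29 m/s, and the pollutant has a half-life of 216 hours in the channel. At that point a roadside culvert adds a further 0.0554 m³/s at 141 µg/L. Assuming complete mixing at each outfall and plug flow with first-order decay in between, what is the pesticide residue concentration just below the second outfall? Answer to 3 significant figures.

Mixed concentration C = ΣQC/ΣQ = (1.700·0.3900 + 0.07100·83.00) / 1.771 = 6.556/1.771 = 3.702 µg/L; combined flow 1.771 m³/s.
Travel time t = 28.3·1000 / 0.29 = 97590 s = 27.11 h.
Half-life 216 h → k = ln 2 / 216 = 0.003209 h⁻¹ = 0.07702 d⁻¹.
Applying C = C₀e^(−kt): 3.702 × 0.9167 = 3.393 µg/L.
At the second outfall, C = (1.771·3.393 + 0.05540·141.0) / (1.771 + 0.05540) = 7.567 µg/L.

7.57 µg/L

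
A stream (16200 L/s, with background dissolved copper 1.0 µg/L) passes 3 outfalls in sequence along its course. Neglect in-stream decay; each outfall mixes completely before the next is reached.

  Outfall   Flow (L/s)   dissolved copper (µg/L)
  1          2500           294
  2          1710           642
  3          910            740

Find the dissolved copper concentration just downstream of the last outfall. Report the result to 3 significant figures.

118 µg/L

Below outfall 1: Q → 18700 L/s, C = (16200·1.000 + 2500·294.0)/18700 = 40.17 µg/L.
Below outfall 2: Q → 20410 L/s, C = (18700·40.17 + 1710·642.0)/20410 = 90.59 µg/L.
Below outfall 3: Q → 21320 L/s, C = (20410·90.59 + 910.0·740.0)/21320 = 118.3 µg/L.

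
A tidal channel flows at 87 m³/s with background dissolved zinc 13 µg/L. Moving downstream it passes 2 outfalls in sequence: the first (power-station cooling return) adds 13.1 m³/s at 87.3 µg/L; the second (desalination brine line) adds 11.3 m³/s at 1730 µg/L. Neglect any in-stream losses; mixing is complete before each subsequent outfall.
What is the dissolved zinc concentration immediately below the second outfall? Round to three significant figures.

196 µg/L

After outfall 1: Q = 87.00 + 13.10 = 100.1 m³/s; C = (87.00·13.00 + 13.10·87.30)/100.1 = 22.72 µg/L.
After outfall 2: Q = 100.1 + 11.30 = 111.4 m³/s; C = (100.1·22.72 + 11.30·1730)/111.4 = 195.9 µg/L.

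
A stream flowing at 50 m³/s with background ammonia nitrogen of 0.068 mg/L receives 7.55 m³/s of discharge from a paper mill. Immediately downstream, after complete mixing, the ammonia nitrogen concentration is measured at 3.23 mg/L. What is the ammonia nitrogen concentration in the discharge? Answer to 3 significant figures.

Mass balance: 50.00·0.06800 + 7.550·Cₑ = 57.55·3.230
→ Cₑ = (57.55·3.230 − 50.00·0.06800) / 7.550 = 24.17 mg/L.

24.2 mg/L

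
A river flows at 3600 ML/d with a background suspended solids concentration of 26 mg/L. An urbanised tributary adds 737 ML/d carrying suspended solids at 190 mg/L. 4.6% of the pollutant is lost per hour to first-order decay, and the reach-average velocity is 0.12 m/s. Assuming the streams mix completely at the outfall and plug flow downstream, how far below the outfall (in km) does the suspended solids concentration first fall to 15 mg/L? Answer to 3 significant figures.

Mixed concentration C = ΣQC/ΣQ = (3600·26.00 + 737.0·190.0) / 4337 = 233600/4337 = 53.87 mg/L.
4.6%/h lost → k = −ln(1 − 0.046) = 0.04709 h⁻¹.
Set 53.87·exp(−k·t) = 15 → t = ln(53.87/15)/k = 97740 s = 27.15 h.
Distance = v·t = 0.12·97740 = 11730 m = 11.73 km.

11.7 km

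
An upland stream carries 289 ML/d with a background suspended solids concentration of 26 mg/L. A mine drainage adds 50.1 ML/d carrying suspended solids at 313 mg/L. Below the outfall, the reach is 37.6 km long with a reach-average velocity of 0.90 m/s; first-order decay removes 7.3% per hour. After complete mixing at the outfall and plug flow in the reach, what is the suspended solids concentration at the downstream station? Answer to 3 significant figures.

28.4 mg/L

Flow-weighted average: C = (289.0·26.00 + 50.10·313.0) / 339.1 = 23200/339.1 = 68.40 mg/L.
Travel time t = 37.6·1000 / 0.90 = 41780 s = 11.60 h.
7.3%/h lost → k = −ln(1 − 0.073) = 0.07580 h⁻¹.
Decay over the reach: 68.40·exp(−kt) = 68.40·0.4149 = 28.38 mg/L.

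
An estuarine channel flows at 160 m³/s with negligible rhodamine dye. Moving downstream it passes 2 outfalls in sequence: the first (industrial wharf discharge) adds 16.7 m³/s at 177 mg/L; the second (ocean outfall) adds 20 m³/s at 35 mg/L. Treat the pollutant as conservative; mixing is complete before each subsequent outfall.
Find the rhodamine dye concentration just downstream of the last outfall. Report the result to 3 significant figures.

After outfall 1: Q = 160.0 + 16.70 = 176.7 m³/s; C = (160.0·0 + 16.70·177.0)/176.7 = 16.73 mg/L.
After outfall 2: Q = 176.7 + 20.00 = 196.7 m³/s; C = (176.7·16.73 + 20.00·35.00)/196.7 = 18.59 mg/L.

18.6 mg/L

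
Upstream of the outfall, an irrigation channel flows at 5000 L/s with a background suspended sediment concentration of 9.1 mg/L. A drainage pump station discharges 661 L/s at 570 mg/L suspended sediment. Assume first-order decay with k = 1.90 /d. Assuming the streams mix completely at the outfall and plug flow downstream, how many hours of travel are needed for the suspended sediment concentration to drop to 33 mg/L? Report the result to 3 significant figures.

Conservation of mass: C = (5000·9.100 + 661.0·570.0) / 5661 = 422300/5661 = 74.59 mg/L.
74.59·exp(−k·t) = 33 → t = ln(74.59/33)/k = 37090 s = 10.30 h.

10.3 h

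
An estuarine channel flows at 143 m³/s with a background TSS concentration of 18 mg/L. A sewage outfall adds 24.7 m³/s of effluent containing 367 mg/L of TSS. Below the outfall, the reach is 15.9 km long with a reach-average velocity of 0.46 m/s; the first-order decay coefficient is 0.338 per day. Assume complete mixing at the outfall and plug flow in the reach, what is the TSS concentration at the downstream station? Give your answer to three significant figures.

60.6 mg/L

Mass balance: C = (143.0·18.00 + 24.70·367.0) / 167.7 = 11640/167.7 = 69.40 mg/L.
Travel time t = 15.9·1000 / 0.46 = 34570 s = 9.601 h.
After decay, C = 69.40 × e^(−kt) = 69.40 × 0.8735 = 60.63 mg/L.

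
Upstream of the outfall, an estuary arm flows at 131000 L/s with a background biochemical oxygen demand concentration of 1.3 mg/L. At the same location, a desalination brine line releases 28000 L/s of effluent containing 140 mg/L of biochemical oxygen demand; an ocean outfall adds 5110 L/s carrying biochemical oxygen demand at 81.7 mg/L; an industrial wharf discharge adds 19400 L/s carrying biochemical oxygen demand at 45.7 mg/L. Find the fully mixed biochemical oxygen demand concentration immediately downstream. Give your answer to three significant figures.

Mass balance: C = (131000·1.300 + 28000·140.0 + 5110·81.70 + 19400·45.70) / 183500 = 5394000/183500 = 29.40 mg/L.

29.4 mg/L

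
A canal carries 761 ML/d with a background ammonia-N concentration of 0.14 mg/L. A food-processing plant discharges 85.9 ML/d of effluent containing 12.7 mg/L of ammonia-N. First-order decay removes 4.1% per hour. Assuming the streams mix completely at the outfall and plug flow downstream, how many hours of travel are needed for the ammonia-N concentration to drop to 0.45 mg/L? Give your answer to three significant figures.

Mixed concentration C = ΣQC/ΣQ = (761.0·0.1400 + 85.90·12.70) / 846.9 = 1197/846.9 = 1.414 mg/L.
4.1%/h lost → k = −ln(1 − 0.041) = 0.04186 h⁻¹.
1.414·exp(−k·t) = 0.45 → t = ln(1.414/0.45)/k = 98450 s = 27.35 h.

27.3 h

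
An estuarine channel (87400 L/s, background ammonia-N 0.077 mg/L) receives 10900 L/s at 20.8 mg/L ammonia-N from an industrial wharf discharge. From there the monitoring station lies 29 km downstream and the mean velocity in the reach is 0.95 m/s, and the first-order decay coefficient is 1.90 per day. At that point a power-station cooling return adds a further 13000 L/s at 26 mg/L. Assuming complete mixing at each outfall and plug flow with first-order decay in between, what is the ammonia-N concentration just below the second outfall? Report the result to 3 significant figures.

4.11 mg/L

Mass balance: C = (87400·0.07700 + 10900·20.80) / 98300 = 233400/98300 = 2.375 mg/L; combined flow 98300 L/s.
Travel time t = 29·1000 / 0.95 = 30530 s = 8.480 h.
Decay over the reach: 2.375·exp(−kt) = 2.375·0.5110 = 1.214 mg/L.
Second outfall: C = (98300·1.214 + 13000·26.00)/111300 = 4.109 mg/L.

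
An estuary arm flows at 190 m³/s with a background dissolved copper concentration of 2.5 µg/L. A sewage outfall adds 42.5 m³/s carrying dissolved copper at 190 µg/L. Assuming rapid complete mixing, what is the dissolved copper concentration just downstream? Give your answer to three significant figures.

36.8 µg/L

Mass balance: C = (190.0·2.500 + 42.50·190.0) / 232.5 = 8550/232.5 = 36.77 µg/L.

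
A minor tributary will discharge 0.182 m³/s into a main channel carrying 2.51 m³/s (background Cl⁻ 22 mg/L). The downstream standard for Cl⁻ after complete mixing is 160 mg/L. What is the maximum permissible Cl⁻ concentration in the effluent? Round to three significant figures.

At the limit, (Qr·Cr + Qe·Cₑ)/(Qr + Qe) = 160:
Cₑ = (2.692·160 − 2.510·22.00) / 0.1820 = 2063 mg/L.

2060 mg/L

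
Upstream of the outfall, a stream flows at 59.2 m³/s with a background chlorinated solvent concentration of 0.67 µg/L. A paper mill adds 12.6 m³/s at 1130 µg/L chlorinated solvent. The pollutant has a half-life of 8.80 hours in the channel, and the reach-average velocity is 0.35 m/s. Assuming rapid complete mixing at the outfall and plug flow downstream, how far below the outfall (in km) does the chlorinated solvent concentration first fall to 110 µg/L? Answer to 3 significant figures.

Flow-weighted average: C = (59.20·0.6700 + 12.60·1130) / 71.80 = 14280/71.80 = 198.9 µg/L.
Half-life 8.80 h → k = ln 2 / 8.80 = 0.07877 h⁻¹ = 1.890 d⁻¹.
Set 198.9·exp(−k·t) = 110 → t = ln(198.9/110)/k = 27060 s = 7.517 h.
Distance = v·t = 0.35·27060 = 9471 m = 9.471 km.

9.47 km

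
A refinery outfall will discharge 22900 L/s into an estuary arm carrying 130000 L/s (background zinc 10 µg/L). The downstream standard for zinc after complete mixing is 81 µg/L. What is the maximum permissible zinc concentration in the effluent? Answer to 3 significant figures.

At the limit, (Qr·Cr + Qe·Cₑ)/(Qr + Qe) = 81:
Cₑ = (152900·81 − 130000·10.00) / 22900 = 484.1 µg/L.

484 µg/L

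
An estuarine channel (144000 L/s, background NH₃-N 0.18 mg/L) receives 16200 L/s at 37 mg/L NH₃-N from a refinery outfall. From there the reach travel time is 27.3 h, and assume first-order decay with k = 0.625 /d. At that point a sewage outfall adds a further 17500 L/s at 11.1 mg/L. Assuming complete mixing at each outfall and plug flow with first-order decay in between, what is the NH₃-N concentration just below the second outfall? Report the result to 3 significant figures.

Mixed concentration C = ΣQC/ΣQ = (144000·0.1800 + 16200·37.00) / 160200 = 625300/160200 = 3.903 mg/L; combined flow 160200 L/s.
Decay over the reach: 3.903·exp(−kt) = 3.903·0.4912 = 1.917 mg/L.
At the second outfall, C = (160200·1.917 + 17500·11.10) / (160200 + 17500) = 2.822 mg/L.

2.82 mg/L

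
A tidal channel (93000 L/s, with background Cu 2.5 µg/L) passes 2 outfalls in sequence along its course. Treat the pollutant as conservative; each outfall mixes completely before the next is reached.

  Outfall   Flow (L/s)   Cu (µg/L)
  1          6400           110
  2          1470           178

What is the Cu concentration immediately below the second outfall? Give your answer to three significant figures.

Outfall 1: combined Q = 99400 L/s; C = (93000·2.500 + 6400·110.0)/99400 = 9.422 µg/L.
Outfall 2: combined Q = 100900 L/s; C = (99400·9.422 + 1470·178.0)/100900 = 11.88 µg/L.

11.9 µg/L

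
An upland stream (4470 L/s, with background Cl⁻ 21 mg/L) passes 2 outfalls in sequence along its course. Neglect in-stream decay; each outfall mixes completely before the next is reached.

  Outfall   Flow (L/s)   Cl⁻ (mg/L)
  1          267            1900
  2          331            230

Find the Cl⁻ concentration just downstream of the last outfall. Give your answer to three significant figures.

134 mg/L

Below outfall 1: Q → 4737 L/s, C = (4470·21.00 + 267.0·1900)/4737 = 126.9 mg/L.
Below outfall 2: Q → 5068 L/s, C = (4737·126.9 + 331.0·230.0)/5068 = 133.6 mg/L.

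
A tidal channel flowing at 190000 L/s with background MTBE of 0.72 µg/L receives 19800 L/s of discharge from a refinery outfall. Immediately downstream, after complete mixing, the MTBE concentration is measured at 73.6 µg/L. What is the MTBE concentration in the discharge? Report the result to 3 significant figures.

773 µg/L

Mass balance: 190000·0.7200 + 19800·Cₑ = 209800·73.60
→ Cₑ = (209800·73.60 − 190000·0.7200) / 19800 = 773.0 µg/L.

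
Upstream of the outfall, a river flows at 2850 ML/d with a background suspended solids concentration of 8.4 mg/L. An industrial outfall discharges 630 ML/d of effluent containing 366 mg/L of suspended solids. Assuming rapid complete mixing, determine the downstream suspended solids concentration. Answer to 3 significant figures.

73.1 mg/L

Mass balance: C = (2850·8.400 + 630.0·366.0) / 3480 = 254500/3480 = 73.14 mg/L.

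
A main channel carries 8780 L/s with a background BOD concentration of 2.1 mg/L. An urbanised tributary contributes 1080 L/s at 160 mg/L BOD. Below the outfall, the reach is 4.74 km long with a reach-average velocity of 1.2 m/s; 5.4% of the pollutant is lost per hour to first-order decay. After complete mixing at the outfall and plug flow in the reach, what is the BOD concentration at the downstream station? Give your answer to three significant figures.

After mixing, C = (8780·2.100 + 1080·160.0) / 9860 = 191200/9860 = 19.40 mg/L.
Travel time t = 4.74·1000 / 1.2 = 3950 s = 1.097 h.
5.4%/h lost → k = −ln(1 − 0.054) = 0.05551 h⁻¹.
After decay, C = 19.40 × e^(−kt) = 19.40 × 0.9409 = 18.25 mg/L.

18.2 mg/L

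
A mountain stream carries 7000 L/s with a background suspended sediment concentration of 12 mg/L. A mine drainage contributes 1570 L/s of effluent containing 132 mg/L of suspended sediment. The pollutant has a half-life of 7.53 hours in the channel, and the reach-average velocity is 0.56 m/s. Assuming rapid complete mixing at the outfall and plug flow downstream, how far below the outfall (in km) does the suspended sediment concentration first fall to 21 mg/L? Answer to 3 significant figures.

10.5 km

Conservation of mass: C = (7000·12.00 + 1570·132.0) / 8570 = 291200/8570 = 33.98 mg/L.
Half-life 7.53 h → k = ln 2 / 7.53 = 0.09205 h⁻¹ = 2.209 d⁻¹.
Set 33.98·exp(−k·t) = 21 → t = ln(33.98/21)/k = 18830 s = 5.229 h.
Distance = v·t = 0.56·18830 = 10540 m = 10.54 km.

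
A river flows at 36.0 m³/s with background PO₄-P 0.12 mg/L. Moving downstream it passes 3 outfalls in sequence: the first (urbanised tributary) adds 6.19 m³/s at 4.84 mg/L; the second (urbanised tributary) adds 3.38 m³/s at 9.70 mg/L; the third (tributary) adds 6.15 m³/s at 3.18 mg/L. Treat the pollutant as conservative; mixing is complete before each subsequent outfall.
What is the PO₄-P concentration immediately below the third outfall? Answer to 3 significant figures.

Below outfall 1: Q → 42.19 m³/s, C = (36.00·0.1200 + 6.190·4.840)/42.19 = 0.8125 mg/L.
Below outfall 2: Q → 45.57 m³/s, C = (42.19·0.8125 + 3.380·9.700)/45.57 = 1.472 mg/L.
Below outfall 3: Q → 51.72 m³/s, C = (45.57·1.472 + 6.150·3.180)/51.72 = 1.675 mg/L.

1.67 mg/L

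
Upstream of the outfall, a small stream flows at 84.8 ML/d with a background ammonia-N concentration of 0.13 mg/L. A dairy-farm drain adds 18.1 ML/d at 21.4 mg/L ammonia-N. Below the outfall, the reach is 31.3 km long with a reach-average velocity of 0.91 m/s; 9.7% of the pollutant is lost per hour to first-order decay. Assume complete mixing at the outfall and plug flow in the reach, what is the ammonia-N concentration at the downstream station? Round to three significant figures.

1.46 mg/L

Flow-weighted average: C = (84.80·0.1300 + 18.10·21.40) / 102.9 = 398.4/102.9 = 3.871 mg/L.
Travel time t = 31.3·1000 / 0.91 = 34400 s = 9.554 h.
9.7%/h lost → k = −ln(1 − 0.097) = 0.1020 h⁻¹.
First-order decay: C = 3.871·exp(−k·t) = 3.871·0.3772 = 1.460 mg/L.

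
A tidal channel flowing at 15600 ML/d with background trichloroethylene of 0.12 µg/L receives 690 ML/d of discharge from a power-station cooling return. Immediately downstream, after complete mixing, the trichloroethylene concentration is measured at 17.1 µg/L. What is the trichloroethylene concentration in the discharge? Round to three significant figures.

Mass balance: 15600·0.1200 + 690.0·Cₑ = 16290·17.10
→ Cₑ = (16290·17.10 − 15600·0.1200) / 690.0 = 401.0 µg/L.

401 µg/L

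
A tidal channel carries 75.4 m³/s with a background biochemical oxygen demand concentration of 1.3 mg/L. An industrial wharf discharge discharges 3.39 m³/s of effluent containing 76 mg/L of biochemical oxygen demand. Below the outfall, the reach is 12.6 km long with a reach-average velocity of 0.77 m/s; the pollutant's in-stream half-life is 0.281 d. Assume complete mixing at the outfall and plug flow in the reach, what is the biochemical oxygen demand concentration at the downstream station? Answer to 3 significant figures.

2.83 mg/L

After mixing, C = (75.40·1.300 + 3.390·76.00) / 78.79 = 355.7/78.79 = 4.514 mg/L.
Travel time t = 12.6·1000 / 0.77 = 16360 s = 4.545 h.
Half-life 0.281 d → k = ln 2 / 0.281 = 2.467 d⁻¹.
First-order decay: C = 4.514·exp(−k·t) = 4.514·0.6268 = 2.829 mg/L.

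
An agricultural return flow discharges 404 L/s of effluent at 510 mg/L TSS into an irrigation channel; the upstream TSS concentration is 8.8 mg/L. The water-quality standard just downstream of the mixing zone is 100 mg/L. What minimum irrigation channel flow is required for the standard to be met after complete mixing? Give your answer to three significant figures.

1820 L/s

Set C_mix = 100: (Q·8.800 + 404.0·510.0) / (Q + 404.0) = 100
→ Q = 404.0·(510.0 − 100)/(100 − 8.800) = 1816 L/s.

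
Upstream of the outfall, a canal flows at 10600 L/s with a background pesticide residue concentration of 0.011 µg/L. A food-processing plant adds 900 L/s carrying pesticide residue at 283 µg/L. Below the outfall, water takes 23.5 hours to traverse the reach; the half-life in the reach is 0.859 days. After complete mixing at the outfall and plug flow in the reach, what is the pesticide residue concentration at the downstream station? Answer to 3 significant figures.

10.1 µg/L

Conservation of mass: C = (10600·0.01100 + 900.0·283.0) / 11500 = 254800/11500 = 22.16 µg/L.
Half-life 0.859 d → k = ln 2 / 0.859 = 0.8069 d⁻¹.
Decay over the reach: 22.16·exp(−kt) = 22.16·0.4538 = 10.06 µg/L.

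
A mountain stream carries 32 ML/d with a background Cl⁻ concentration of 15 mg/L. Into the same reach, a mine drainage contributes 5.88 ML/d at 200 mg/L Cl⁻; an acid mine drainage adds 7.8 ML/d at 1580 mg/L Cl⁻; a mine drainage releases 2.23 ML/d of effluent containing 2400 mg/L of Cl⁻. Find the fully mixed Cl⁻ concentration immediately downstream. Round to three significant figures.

404 mg/L

Mixed concentration C = ΣQC/ΣQ = (32.00·15.00 + 5.880·200.0 + 7.800·1580 + 2.230·2400) / 47.91 = 19330/47.91 = 403.5 mg/L.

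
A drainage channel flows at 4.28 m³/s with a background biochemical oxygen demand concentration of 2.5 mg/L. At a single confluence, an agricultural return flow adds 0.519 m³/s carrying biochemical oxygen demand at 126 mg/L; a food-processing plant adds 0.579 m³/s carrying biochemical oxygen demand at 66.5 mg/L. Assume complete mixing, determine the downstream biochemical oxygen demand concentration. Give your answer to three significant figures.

21.3 mg/L

Flow-weighted average: C = (4.280·2.500 + 0.5190·126.0 + 0.5790·66.50) / 5.378 = 114.6/5.378 = 21.31 mg/L.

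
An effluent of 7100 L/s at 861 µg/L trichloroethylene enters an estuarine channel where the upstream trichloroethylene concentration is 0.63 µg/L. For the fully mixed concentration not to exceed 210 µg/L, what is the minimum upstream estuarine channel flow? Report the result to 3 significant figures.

Set C_mix = 210: (Q·0.6300 + 7100·861.0) / (Q + 7100) = 210
→ Q = 7100·(861.0 − 210)/(210 − 0.6300) = 22080 L/s.

22100 L/s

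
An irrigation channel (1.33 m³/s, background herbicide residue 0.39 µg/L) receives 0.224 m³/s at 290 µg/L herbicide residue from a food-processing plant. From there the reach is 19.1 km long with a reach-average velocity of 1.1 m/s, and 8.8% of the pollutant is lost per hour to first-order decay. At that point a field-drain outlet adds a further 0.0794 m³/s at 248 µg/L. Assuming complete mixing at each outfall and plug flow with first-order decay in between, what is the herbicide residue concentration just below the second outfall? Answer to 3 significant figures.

After mixing, C = (1.330·0.3900 + 0.2240·290.0) / 1.554 = 65.48/1.554 = 42.14 µg/L; combined flow 1.554 m³/s.
Travel time t = 19.1·1000 / 1.1 = 17360 s = 4.823 h.
8.8%/h lost → k = −ln(1 − 0.088) = 0.09212 h⁻¹.
Decay over the reach: 42.14·exp(−kt) = 42.14·0.6413 = 27.02 µg/L.
At the second outfall, C = (1.554·27.02 + 0.07940·248.0) / (1.554 + 0.07940) = 37.76 µg/L.

37.8 µg/L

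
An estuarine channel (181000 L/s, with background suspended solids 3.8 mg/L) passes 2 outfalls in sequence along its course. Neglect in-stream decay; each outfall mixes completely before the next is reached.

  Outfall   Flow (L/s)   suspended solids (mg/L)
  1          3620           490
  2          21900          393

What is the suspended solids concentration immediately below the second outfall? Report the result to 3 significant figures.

53.6 mg/L

Outfall 1: combined Q = 184600 L/s; C = (181000·3.800 + 3620·490.0)/184600 = 13.33 mg/L.
Outfall 2: combined Q = 206500 L/s; C = (184600·13.33 + 21900·393.0)/206500 = 53.59 mg/L.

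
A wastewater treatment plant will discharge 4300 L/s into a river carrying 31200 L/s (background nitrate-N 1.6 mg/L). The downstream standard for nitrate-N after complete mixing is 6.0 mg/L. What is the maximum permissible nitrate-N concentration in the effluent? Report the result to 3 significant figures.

37.9 mg/L

At the limit, (Qr·Cr + Qe·Cₑ)/(Qr + Qe) = 6.0:
Cₑ = (35500·6.0 − 31200·1.600) / 4300 = 37.93 mg/L.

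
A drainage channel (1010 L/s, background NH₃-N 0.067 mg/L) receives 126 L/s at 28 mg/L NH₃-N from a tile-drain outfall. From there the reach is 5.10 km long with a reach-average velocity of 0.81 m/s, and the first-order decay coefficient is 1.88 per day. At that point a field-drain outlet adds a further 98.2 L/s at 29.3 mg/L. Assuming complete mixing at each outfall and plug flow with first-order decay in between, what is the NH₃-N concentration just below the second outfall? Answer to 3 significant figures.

4.87 mg/L

After mixing, C = (1010·0.06700 + 126.0·28.00) / 1136 = 3596/1136 = 3.165 mg/L; combined flow 1136 L/s.
Travel time t = 5.10·1000 / 0.81 = 6296 s = 1.749 h.
After decay, C = 3.165 × e^(−kt) = 3.165 × 0.8720 = 2.760 mg/L.
Second outfall: C = (1136·2.760 + 98.20·29.30)/1234 = 4.872 mg/L.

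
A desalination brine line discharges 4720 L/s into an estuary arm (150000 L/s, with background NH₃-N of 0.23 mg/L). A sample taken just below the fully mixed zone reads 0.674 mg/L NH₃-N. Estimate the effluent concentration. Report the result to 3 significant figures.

14.8 mg/L

Mass balance: 150000·0.2300 + 4720·Cₑ = 154700·0.6740
→ Cₑ = (154700·0.6740 − 150000·0.2300) / 4720 = 14.78 mg/L.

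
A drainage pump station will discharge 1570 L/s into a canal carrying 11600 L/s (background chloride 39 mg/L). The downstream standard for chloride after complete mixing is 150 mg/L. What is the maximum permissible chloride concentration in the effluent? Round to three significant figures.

At the limit, (Qr·Cr + Qe·Cₑ)/(Qr + Qe) = 150:
Cₑ = (13170·150 − 11600·39.00) / 1570 = 970.1 mg/L.

970 mg/L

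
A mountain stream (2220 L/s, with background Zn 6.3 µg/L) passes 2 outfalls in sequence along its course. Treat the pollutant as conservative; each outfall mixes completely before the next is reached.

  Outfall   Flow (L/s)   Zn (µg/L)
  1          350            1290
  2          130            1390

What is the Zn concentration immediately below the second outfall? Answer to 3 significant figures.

239 µg/L

Outfall 1: combined Q = 2570 L/s; C = (2220·6.300 + 350.0·1290)/2570 = 181.1 µg/L.
Outfall 2: combined Q = 2700 L/s; C = (2570·181.1 + 130.0·1390)/2700 = 239.3 µg/L.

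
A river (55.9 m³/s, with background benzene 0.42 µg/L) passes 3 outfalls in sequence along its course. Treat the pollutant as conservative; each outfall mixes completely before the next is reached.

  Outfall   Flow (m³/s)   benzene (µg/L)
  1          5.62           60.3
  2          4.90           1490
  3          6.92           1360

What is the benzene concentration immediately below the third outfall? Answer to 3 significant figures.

After outfall 1: Q = 55.90 + 5.620 = 61.52 m³/s; C = (55.90·0.4200 + 5.620·60.30)/61.52 = 5.890 µg/L.
After outfall 2: Q = 61.52 + 4.900 = 66.42 m³/s; C = (61.52·5.890 + 4.900·1490)/66.42 = 115.4 µg/L.
After outfall 3: Q = 66.42 + 6.920 = 73.34 m³/s; C = (66.42·115.4 + 6.920·1360)/73.34 = 232.8 µg/L.

233 µg/L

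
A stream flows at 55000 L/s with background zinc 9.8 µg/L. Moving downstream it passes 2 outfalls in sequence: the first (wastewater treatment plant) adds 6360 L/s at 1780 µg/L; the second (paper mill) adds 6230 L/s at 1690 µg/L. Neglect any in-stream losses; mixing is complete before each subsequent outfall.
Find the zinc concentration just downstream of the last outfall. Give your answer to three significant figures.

Below outfall 1: Q → 61360 L/s, C = (55000·9.800 + 6360·1780)/61360 = 193.3 µg/L.
Below outfall 2: Q → 67590 L/s, C = (61360·193.3 + 6230·1690)/67590 = 331.2 µg/L.

331 µg/L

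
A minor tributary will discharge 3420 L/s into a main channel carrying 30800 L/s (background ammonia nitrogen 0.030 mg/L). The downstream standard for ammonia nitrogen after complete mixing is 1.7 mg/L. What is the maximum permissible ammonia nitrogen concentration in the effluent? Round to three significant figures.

At the limit, (Qr·Cr + Qe·Cₑ)/(Qr + Qe) = 1.7:
Cₑ = (34220·1.7 − 30800·0.03000) / 3420 = 16.74 mg/L.

16.7 mg/L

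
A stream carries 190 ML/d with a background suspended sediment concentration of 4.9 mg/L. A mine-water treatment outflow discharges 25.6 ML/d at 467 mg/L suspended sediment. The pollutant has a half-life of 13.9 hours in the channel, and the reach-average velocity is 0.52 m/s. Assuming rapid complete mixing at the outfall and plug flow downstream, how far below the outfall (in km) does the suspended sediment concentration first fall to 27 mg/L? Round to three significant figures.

Conservation of mass: C = (190.0·4.900 + 25.60·467.0) / 215.6 = 12890/215.6 = 59.77 mg/L.
Half-life 13.9 h → k = ln 2 / 13.9 = 0.04987 h⁻¹ = 1.197 d⁻¹.
Set 59.77·exp(−k·t) = 27 → t = ln(59.77/27)/k = 57370 s = 15.94 h.
Distance = v·t = 0.52·57370 = 29830 m = 29.83 km.

29.8 km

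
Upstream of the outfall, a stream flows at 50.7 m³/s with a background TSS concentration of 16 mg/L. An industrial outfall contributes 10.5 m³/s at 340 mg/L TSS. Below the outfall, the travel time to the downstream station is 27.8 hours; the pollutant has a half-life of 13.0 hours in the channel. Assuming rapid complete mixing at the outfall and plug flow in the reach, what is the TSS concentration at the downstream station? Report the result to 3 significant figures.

Flow-weighted average: C = (50.70·16.00 + 10.50·340.0) / 61.20 = 4381/61.20 = 71.59 mg/L.
Half-life 13.0 h → k = ln 2 / 13.0 = 0.05332 h⁻¹ = 1.280 d⁻¹.
Applying C = C₀e^(−kt): 71.59 × 0.2271 = 16.26 mg/L.

16.3 mg/L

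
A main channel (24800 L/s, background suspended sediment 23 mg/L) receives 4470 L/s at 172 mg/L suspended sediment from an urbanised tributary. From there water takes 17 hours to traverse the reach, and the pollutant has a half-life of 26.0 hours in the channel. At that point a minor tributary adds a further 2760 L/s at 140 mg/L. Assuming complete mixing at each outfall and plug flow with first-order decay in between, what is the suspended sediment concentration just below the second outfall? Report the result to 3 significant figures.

Mass balance: C = (24800·23.00 + 4470·172.0) / 29270 = 1339000/29270 = 45.75 mg/L; combined flow 29270 L/s.
Half-life 26.0 h → k = ln 2 / 26.0 = 0.02666 h⁻¹ = 0.6398 d⁻¹.
Applying C = C₀e^(−kt): 45.75 × 0.6356 = 29.08 mg/L.
Second outfall: C = (29270·29.08 + 2760·140.0)/32030 = 38.64 mg/L.

38.6 mg/L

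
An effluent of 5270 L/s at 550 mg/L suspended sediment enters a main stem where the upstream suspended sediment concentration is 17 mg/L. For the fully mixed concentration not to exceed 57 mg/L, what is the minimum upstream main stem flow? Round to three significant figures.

Set C_mix = 57: (Q·17.00 + 5270·550.0) / (Q + 5270) = 57
→ Q = 5270·(550.0 − 57)/(57 − 17.00) = 64950 L/s.

65000 L/s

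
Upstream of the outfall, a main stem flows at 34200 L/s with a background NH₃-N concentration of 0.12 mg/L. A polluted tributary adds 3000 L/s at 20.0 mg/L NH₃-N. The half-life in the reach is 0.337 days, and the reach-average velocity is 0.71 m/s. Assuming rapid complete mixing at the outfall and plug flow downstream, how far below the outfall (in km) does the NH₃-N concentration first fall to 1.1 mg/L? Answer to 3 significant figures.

13.4 km

Mixed concentration C = ΣQC/ΣQ = (34200·0.1200 + 3000·20.00) / 37200 = 64100/37200 = 1.723 mg/L.
Half-life 0.337 d → k = ln 2 / 0.337 = 2.057 d⁻¹.
Set 1.723·exp(−k·t) = 1.1 → t = ln(1.723/1.1)/k = 18860 s = 5.238 h.
Distance = v·t = 0.71·18860 = 13390 m = 13.39 km.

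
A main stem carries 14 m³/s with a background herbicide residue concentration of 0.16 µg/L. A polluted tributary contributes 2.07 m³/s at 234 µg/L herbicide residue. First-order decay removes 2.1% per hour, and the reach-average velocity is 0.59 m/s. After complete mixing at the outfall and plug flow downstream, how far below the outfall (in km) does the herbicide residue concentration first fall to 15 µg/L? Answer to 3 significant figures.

Mixed concentration C = ΣQC/ΣQ = (14.00·0.1600 + 2.070·234.0) / 16.07 = 486.6/16.07 = 30.28 µg/L.
2.1%/h lost → k = −ln(1 − 0.021) = 0.02122 h⁻¹.
Set 30.28·exp(−k·t) = 15 → t = ln(30.28/15)/k = 119200 s = 33.10 h.
Distance = v·t = 0.59·119200 = 70300 m = 70.30 km.

70.3 km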